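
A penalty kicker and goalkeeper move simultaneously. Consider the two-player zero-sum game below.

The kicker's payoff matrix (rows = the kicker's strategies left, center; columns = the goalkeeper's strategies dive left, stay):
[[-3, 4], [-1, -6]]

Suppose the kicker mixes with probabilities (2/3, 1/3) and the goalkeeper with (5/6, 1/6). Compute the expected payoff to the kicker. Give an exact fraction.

Against (5/6, 1/6), each row's expected payoff is left: -11/6; center: -11/6.
Taking the (2/3, 1/3)-weighted average: (2/3)·(-11/6) + (1/3)·(-11/6) = -11/6.

-11/6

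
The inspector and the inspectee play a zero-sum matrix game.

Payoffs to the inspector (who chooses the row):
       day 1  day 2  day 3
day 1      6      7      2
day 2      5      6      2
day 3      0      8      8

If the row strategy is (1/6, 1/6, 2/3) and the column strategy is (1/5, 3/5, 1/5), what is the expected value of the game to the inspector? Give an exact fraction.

Against (1/5, 3/5, 1/5), each row's expected payoff is day 1: 29/5; day 2: 5; day 3: 32/5.
Taking the (1/6, 1/6, 2/3)-weighted average: (1/6)·(29/5) + (1/6)·(5) + (2/3)·(32/5) = 91/15.

91/15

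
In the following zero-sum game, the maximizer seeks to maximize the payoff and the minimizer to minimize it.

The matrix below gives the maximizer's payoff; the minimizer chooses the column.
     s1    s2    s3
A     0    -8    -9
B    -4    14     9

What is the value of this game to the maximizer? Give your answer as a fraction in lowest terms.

Column s2 is strictly dominated by s3 for the minimizer (it gives the maximizer more in every row).
The remaining 2×2 game on (A, B) × (s1, s3) has no saddle point. Let the maximizer play A with probability p; indifference gives −4(1−p) = −9p + 9(1−p), so p = 13/22.
Similarly the minimizer's optimal q on s1 is 9/11, and the value is 0·(9/11) + (-9)·(2/11) = -18/11.

-18/11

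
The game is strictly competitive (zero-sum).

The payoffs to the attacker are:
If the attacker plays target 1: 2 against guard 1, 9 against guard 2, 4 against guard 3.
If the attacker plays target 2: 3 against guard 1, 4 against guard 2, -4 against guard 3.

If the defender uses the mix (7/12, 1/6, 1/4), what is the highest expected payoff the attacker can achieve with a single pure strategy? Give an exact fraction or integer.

target 1: (2)·(7/12) + (9)·(1/6) + (4)·(1/4) = 11/3.
target 2: (3)·(7/12) + (4)·(1/6) + (-4)·(1/4) = 17/12.
The best pure response is target 1 with expected payoff 11/3.

11/3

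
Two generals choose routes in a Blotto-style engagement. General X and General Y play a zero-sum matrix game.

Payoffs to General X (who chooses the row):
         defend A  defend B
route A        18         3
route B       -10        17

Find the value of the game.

8

Row minima are 3 and -10, so General X's maximin is 3; column maxima are 18 and 17, so General Y's minimax is 17. These differ, so the equilibrium is in mixed strategies.
Let General X play route A with probability p. General Y is indifferent when 18p − 10(1−p) = 3p + 17(1−p), giving p = 9/14.
Let General Y play defend A with probability q. General X is indifferent when 18q + 3(1−q) = −10q + 17(1−q), giving q = 1/3.
The value is 18·(1/3) + (3)·(2/3) = 8.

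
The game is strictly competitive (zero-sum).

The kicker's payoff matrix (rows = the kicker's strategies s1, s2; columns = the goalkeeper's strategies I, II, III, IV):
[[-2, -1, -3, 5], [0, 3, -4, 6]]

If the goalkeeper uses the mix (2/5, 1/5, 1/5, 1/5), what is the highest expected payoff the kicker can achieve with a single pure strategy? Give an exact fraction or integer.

1

s1: (-2)·(2/5) + (-1)·(1/5) + (-3)·(1/5) + (5)·(1/5) = -3/5.
s2: (0)·(2/5) + (3)·(1/5) + (-4)·(1/5) + (6)·(1/5) = 1.
The best pure response is s2 with expected payoff 1.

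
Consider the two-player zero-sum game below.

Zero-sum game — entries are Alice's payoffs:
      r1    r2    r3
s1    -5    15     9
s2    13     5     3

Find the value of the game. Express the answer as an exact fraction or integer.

11/2

Column r2 is strictly dominated by r3 for Bob (it gives Alice more in every row).
The remaining 2×2 game on (s1, s2) × (r1, r3) has no saddle point. Let Alice play s1 with probability p; indifference gives −5p + 13(1−p) = 9p + 3(1−p), so p = 5/12.
Similarly Bob's optimal q on r1 is 1/4, and the value is -5·(1/4) + (9)·(3/4) = 11/2.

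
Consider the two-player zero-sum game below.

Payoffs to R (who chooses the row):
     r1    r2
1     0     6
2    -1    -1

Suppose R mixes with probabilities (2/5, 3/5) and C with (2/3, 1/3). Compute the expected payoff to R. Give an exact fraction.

Against (2/3, 1/3), each row's expected payoff is 1: 2; 2: -1.
Taking the (2/5, 3/5)-weighted average: (2/5)·(2) + (3/5)·(-1) = 1/5.

1/5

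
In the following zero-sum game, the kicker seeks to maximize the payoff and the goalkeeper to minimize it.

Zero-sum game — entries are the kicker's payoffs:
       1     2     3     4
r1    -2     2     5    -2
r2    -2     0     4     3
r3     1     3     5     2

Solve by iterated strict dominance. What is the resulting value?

1

Column 2 is strictly dominated by 1 for the goalkeeper (-2<2, -2<0, 1<3); eliminate 2.
Column 3 is strictly dominated by 1 for the goalkeeper (-2<5, -2<4, 1<5); eliminate 3.
Row r1 is strictly dominated by row r3 (1>-2, 2>-2); eliminate r1.
Column 4 is strictly dominated by 1 for the goalkeeper (-2<3, 1<2); eliminate 4.
Row r2 is strictly dominated by row r3 (1>-2); eliminate r2.
Only (r3, 1) remains, with payoff 1.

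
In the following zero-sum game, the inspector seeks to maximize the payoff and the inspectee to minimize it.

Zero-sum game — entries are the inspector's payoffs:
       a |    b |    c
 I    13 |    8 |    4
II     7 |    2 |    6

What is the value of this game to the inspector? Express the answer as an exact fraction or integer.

Column a is strictly dominated by b for the inspectee (it gives the inspector more in every row).
The remaining 2×2 game on (I, II) × (b, c) has no saddle point. Let the inspector play I with probability p; indifference gives 8p + 2(1−p) = 4p + 6(1−p), so p = 1/2.
Similarly the inspectee's optimal q on b is 1/4, and the value is 8·(1/4) + (4)·(3/4) = 5.

5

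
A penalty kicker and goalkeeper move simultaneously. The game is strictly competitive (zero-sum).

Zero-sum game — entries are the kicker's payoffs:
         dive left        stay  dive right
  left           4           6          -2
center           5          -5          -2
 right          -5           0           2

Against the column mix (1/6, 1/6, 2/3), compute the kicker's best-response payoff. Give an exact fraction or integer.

left: (4)·(1/6) + (6)·(1/6) + (-2)·(2/3) = 1/3.
center: (5)·(1/6) + (-5)·(1/6) + (-2)·(2/3) = -4/3.
right: (-5)·(1/6) + (0)·(1/6) + (2)·(2/3) = 1/2.
The best pure response is right with expected payoff 1/2.

1/2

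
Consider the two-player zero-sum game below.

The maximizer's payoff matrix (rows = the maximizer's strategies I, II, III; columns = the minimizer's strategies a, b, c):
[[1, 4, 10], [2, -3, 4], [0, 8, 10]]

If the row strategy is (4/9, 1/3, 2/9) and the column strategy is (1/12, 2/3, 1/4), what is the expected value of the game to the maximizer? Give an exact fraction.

Against (1/12, 2/3, 1/4), each row's expected payoff is I: 21/4; II: -5/6; III: 47/6.
Taking the (4/9, 1/3, 2/9)-weighted average: (4/9)·(21/4) + (1/3)·(-5/6) + (2/9)·(47/6) = 205/54.

205/54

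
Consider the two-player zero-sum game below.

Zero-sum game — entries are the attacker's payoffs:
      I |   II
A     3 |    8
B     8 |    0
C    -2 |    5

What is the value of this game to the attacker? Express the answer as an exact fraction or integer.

Row C is strictly dominated by row A, so the attacker never plays it.
The remaining 2×2 game on (A, B) × (I, II) has no saddle point. Let the attacker play A with probability p; indifference gives 3p + 8(1−p) = 8p, so p = 8/13.
Similarly the defender's optimal q on I is 8/13, and the value is 3·(8/13) + (8)·(5/13) = 64/13.

64/13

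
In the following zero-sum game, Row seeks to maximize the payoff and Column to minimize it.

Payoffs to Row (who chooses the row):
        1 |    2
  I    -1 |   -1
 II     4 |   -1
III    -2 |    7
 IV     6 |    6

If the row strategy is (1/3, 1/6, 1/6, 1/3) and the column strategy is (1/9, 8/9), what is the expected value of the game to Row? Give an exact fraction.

Against (1/9, 8/9), each row's expected payoff is I: -1; II: -4/9; III: 6; IV: 6.
Taking the (1/3, 1/6, 1/6, 1/3)-weighted average: (1/3)·(-1) + (1/6)·(-4/9) + (1/6)·(6) + (1/3)·(6) = 70/27.

70/27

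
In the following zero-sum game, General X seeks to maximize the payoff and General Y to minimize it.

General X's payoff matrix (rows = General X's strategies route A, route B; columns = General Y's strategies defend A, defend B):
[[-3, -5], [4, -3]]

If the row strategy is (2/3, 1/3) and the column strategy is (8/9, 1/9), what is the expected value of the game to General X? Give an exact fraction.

-29/27

Against (8/9, 1/9), each row's expected payoff is route A: -29/9; route B: 29/9.
Taking the (2/3, 1/3)-weighted average: (2/3)·(-29/9) + (1/3)·(29/9) = -29/27.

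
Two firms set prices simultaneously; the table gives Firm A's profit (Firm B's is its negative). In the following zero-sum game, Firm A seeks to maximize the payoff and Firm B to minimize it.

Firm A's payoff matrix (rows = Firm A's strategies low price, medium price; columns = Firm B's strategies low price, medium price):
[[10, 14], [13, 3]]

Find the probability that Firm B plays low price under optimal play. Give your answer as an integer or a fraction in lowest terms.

11/14

Row minima are 10 and 3, so Firm A's maximin is 10; column maxima are 13 and 14, so Firm B's minimax is 13. These differ, so the equilibrium is in mixed strategies.
Let Firm B play low price with probability q. Firm A is indifferent when 10q + 14(1−q) = 13q + 3(1−q), giving q = 11/14.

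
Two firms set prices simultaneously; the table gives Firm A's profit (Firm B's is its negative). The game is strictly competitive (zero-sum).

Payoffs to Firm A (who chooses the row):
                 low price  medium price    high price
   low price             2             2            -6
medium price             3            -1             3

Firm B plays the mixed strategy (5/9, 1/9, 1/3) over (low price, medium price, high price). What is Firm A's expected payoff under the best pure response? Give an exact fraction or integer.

low price: (2)·(5/9) + (2)·(1/9) + (-6)·(1/3) = -2/3.
medium price: (3)·(5/9) + (-1)·(1/9) + (3)·(1/3) = 23/9.
The best pure response is medium price with expected payoff 23/9.

23/9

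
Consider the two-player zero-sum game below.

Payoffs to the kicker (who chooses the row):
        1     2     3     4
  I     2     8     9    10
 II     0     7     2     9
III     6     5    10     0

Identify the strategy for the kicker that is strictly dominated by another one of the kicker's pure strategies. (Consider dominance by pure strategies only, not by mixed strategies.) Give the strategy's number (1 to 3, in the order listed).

2

Compare II with I: 2 > 0, 8 > 7, 9 > 2, 10 > 9.
So I strictly dominates II for the kicker; II is strictly dominated.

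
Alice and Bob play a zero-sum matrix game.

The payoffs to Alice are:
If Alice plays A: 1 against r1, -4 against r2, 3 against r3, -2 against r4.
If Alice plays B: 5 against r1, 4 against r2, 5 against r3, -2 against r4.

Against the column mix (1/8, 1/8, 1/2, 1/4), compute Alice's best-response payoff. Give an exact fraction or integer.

25/8

A: (1)·(1/8) + (-4)·(1/8) + (3)·(1/2) + (-2)·(1/4) = 5/8.
B: (5)·(1/8) + (4)·(1/8) + (5)·(1/2) + (-2)·(1/4) = 25/8.
The best pure response is B with expected payoff 25/8.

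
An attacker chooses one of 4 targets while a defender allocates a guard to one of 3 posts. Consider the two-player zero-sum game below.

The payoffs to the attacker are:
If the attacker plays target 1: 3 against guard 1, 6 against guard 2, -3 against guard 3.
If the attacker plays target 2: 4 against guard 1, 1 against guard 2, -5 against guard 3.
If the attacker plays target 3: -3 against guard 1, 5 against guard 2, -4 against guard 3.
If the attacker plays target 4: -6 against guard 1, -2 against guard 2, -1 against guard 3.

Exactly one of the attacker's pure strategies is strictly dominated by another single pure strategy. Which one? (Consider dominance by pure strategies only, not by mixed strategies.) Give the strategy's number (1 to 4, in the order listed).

3

Compare target 3 with target 1: 3 > -3, 6 > 5, -3 > -4.
So target 1 strictly dominates target 3 for the attacker; target 3 is strictly dominated.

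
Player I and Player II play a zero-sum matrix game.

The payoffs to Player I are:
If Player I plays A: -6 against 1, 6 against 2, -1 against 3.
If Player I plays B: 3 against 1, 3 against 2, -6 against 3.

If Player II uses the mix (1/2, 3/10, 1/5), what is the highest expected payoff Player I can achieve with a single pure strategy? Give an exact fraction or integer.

6/5

A: (-6)·(1/2) + (6)·(3/10) + (-1)·(1/5) = -7/5.
B: (3)·(1/2) + (3)·(3/10) + (-6)·(1/5) = 6/5.
The best pure response is B with expected payoff 6/5.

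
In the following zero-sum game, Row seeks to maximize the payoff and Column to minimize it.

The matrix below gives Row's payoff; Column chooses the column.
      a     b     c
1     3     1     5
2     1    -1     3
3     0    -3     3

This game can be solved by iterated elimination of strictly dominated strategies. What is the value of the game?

Column c is strictly dominated by a for Column (3<5, 1<3, 0<3); eliminate c.
Column a is strictly dominated by b for Column (1<3, -1<1, -3<0); eliminate a.
Row 2 is strictly dominated by row 1 (1>-1); eliminate 2.
Row 3 is strictly dominated by row 1 (1>-3); eliminate 3.
Only (1, b) remains, with payoff 1.

1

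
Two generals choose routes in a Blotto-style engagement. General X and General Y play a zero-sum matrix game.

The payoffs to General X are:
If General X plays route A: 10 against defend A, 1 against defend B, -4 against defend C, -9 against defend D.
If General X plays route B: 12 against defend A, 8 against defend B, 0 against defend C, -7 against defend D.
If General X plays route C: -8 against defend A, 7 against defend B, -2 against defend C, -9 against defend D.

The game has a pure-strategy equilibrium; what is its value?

-7

Row minima: -9, -7, -9 → General X's maximin is -7.
Column maxima: 12, 8, 0, -7 → General Y's minimax is -7.
They coincide at (route B, defend D), so the value is -7.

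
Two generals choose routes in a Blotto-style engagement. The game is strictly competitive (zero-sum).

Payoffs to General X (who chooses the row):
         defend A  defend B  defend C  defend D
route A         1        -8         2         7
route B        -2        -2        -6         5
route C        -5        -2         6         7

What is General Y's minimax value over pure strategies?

-2

The worst case (largest entry) in each column is defend A: 1, defend B: -2, defend C: 6, defend D: 7.
The best (smallest) of these is -2.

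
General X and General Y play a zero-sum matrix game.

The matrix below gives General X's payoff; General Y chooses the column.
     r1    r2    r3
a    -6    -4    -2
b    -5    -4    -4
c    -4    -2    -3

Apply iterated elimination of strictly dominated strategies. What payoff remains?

-4

Row b is strictly dominated by row c (-4>-5, -2>-4, -3>-4); eliminate b.
Column r3 is strictly dominated by r1 for General Y (-6<-2, -4<-3); eliminate r3.
Row a is strictly dominated by row c (-4>-6, -2>-4); eliminate a.
Column r2 is strictly dominated by r1 for General Y (-4<-2); eliminate r2.
Only (c, r1) remains, with payoff -4.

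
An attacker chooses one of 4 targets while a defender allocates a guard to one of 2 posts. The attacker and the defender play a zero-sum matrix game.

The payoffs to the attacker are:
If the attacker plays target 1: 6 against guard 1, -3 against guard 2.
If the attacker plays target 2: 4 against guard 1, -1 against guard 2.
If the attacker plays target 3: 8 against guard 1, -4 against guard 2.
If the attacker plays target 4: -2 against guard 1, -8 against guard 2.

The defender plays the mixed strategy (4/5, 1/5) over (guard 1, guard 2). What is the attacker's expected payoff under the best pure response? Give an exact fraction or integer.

target 1: (6)·(4/5) + (-3)·(1/5) = 21/5.
target 2: (4)·(4/5) + (-1)·(1/5) = 3.
target 3: (8)·(4/5) + (-4)·(1/5) = 28/5.
target 4: (-2)·(4/5) + (-8)·(1/5) = -16/5.
The best pure response is target 3 with expected payoff 28/5.

28/5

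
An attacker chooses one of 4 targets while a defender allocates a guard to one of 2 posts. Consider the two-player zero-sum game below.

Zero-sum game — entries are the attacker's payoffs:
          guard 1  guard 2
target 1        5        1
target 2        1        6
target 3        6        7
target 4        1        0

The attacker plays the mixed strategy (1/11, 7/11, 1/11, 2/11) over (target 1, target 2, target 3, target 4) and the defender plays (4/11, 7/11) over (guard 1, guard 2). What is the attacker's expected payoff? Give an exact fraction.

Against (4/11, 7/11), each row's expected payoff is target 1: 27/11; target 2: 46/11; target 3: 73/11; target 4: 4/11.
Taking the (1/11, 7/11, 1/11, 2/11)-weighted average: (1/11)·(27/11) + (7/11)·(46/11) + (1/11)·(73/11) + (2/11)·(4/11) = 430/121.

430/121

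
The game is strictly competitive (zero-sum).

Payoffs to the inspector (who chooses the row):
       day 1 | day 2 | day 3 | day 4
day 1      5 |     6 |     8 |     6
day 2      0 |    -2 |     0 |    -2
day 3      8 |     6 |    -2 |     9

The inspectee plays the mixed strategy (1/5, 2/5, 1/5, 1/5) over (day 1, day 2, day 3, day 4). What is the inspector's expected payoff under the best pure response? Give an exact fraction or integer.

31/5

day 1: (5)·(1/5) + (6)·(2/5) + (8)·(1/5) + (6)·(1/5) = 31/5.
day 2: (0)·(1/5) + (-2)·(2/5) + (0)·(1/5) + (-2)·(1/5) = -6/5.
day 3: (8)·(1/5) + (6)·(2/5) + (-2)·(1/5) + (9)·(1/5) = 27/5.
The best pure response is day 1 with expected payoff 31/5.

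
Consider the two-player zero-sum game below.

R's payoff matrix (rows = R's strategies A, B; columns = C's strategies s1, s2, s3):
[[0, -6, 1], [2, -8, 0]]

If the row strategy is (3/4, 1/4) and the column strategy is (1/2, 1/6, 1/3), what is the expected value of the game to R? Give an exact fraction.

-7/12

Against (1/2, 1/6, 1/3), each row's expected payoff is A: -2/3; B: -1/3.
Taking the (3/4, 1/4)-weighted average: (3/4)·(-2/3) + (1/4)·(-1/3) = -7/12.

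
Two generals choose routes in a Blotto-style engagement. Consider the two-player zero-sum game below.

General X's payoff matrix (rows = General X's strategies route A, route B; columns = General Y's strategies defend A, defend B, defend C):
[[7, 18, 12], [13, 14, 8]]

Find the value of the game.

10

Column defend B is strictly dominated by defend C for General Y (it gives General X more in every row).
The remaining 2×2 game on (route A, route B) × (defend A, defend C) has no saddle point. Let General X play route A with probability p; indifference gives 7p + 13(1−p) = 12p + 8(1−p), so p = 1/2.
Similarly General Y's optimal q on defend A is 2/5, and the value is 7·(2/5) + (12)·(3/5) = 10.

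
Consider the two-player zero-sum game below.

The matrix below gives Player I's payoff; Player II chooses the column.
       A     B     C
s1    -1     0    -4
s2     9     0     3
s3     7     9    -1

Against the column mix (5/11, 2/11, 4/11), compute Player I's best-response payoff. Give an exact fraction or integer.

s1: (-1)·(5/11) + (0)·(2/11) + (-4)·(4/11) = -21/11.
s2: (9)·(5/11) + (0)·(2/11) + (3)·(4/11) = 57/11.
s3: (7)·(5/11) + (9)·(2/11) + (-1)·(4/11) = 49/11.
The best pure response is s2 with expected payoff 57/11.

57/11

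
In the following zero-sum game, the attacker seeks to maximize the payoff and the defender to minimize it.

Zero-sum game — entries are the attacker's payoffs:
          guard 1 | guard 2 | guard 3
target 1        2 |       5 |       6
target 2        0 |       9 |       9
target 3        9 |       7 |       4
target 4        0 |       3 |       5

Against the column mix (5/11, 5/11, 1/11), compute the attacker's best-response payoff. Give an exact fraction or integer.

target 1: (2)·(5/11) + (5)·(5/11) + (6)·(1/11) = 41/11.
target 2: (0)·(5/11) + (9)·(5/11) + (9)·(1/11) = 54/11.
target 3: (9)·(5/11) + (7)·(5/11) + (4)·(1/11) = 84/11.
target 4: (0)·(5/11) + (3)·(5/11) + (5)·(1/11) = 20/11.
The best pure response is target 3 with expected payoff 84/11.

84/11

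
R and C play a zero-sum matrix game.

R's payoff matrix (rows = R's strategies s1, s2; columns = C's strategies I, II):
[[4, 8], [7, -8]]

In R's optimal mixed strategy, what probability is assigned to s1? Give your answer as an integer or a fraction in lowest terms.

Row minima are 4 and -8, so R's maximin is 4; column maxima are 7 and 8, so C's minimax is 7. These differ, so the equilibrium is in mixed strategies.
Let R play s1 with probability p. C is indifferent when 4p + 7(1−p) = 8p − 8(1−p), giving p = 15/19.

15/19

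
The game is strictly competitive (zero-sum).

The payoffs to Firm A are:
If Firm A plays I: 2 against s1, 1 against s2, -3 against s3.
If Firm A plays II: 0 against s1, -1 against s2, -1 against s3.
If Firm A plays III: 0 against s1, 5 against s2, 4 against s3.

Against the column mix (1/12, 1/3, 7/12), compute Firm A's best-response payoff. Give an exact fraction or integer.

I: (2)·(1/12) + (1)·(1/3) + (-3)·(7/12) = -5/4.
II: (0)·(1/12) + (-1)·(1/3) + (-1)·(7/12) = -11/12.
III: (0)·(1/12) + (5)·(1/3) + (4)·(7/12) = 4.
The best pure response is III with expected payoff 4.

4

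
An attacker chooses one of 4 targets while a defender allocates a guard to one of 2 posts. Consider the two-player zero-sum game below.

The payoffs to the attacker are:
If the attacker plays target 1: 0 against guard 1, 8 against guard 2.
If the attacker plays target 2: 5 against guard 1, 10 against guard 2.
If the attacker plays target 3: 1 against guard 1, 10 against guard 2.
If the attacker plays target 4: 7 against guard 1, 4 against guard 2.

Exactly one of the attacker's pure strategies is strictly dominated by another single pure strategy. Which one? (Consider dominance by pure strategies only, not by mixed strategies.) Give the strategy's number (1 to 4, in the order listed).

Compare target 1 with target 2: 5 > 0, 10 > 8.
So target 2 strictly dominates target 1 for the attacker; target 1 is strictly dominated.

1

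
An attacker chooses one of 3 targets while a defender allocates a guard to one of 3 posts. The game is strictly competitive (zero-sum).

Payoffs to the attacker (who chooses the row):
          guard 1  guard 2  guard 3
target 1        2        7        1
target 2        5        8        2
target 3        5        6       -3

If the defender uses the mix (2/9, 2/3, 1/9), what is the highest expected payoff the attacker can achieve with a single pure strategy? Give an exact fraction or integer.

target 1: (2)·(2/9) + (7)·(2/3) + (1)·(1/9) = 47/9.
target 2: (5)·(2/9) + (8)·(2/3) + (2)·(1/9) = 20/3.
target 3: (5)·(2/9) + (6)·(2/3) + (-3)·(1/9) = 43/9.
The best pure response is target 2 with expected payoff 20/3.

20/3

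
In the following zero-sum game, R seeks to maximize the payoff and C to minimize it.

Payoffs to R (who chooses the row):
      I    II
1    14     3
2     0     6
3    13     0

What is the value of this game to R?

Row 3 is strictly dominated by row 1, so R never plays it.
The remaining 2×2 game on (1, 2) × (I, II) has no saddle point. Let R play 1 with probability p; indifference gives 14p = 3p + 6(1−p), so p = 6/17.
Similarly C's optimal q on I is 3/17, and the value is 14·(3/17) + (3)·(14/17) = 84/17.

84/17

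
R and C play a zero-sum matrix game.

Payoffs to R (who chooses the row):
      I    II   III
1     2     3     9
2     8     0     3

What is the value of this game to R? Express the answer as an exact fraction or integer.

Column III is strictly dominated by II for C (it gives R more in every row).
The remaining 2×2 game on (1, 2) × (I, II) has no saddle point. Let R play 1 with probability p; indifference gives 2p + 8(1−p) = 3p, so p = 8/9.
Similarly C's optimal q on I is 1/3, and the value is 2·(1/3) + (3)·(2/3) = 8/3.

8/3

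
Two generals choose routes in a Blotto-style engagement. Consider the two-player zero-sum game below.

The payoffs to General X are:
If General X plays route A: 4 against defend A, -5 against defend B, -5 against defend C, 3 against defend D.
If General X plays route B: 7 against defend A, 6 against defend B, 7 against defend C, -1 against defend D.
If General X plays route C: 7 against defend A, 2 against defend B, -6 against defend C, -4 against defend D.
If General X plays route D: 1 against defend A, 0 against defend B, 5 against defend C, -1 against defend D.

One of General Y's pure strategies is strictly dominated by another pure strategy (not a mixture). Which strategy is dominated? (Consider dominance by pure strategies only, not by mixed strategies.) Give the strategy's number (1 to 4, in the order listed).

General Y prefers columns that give General X less. Compare defend A with defend B: -5 < 4, 6 < 7, 2 < 7, 0 < 1.
So defend B strictly dominates defend A for General Y; defend A is strictly dominated.

1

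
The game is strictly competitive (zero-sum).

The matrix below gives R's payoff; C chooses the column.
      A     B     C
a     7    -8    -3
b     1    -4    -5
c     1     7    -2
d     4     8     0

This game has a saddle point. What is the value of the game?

Row minima: -8, -5, -2, 0 → R's maximin is 0.
Column maxima: 7, 8, 0 → C's minimax is 0.
They coincide at (d, C), so the value is 0.

0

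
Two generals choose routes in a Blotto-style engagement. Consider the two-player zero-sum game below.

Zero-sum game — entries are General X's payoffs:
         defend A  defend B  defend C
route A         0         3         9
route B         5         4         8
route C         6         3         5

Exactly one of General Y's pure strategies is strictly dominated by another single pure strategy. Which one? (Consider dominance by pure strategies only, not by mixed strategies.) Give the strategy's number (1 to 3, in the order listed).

3

General Y prefers columns that give General X less. Compare defend C with defend B: 3 < 9, 4 < 8, 3 < 5.
So defend B strictly dominates defend C for General Y; defend C is strictly dominated.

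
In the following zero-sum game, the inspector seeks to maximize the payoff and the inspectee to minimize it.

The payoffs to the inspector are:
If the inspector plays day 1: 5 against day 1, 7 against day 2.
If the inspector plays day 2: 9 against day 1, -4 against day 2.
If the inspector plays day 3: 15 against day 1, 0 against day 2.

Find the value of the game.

Row day 2 is strictly dominated by row day 3, so the inspector never plays it.
The remaining 2×2 game on (day 1, day 3) × (day 1, day 2) has no saddle point. Let the inspector play day 1 with probability p; indifference gives 5p + 15(1−p) = 7p, so p = 15/17.
Similarly the inspectee's optimal q on day 1 is 7/17, and the value is 5·(7/17) + (7)·(10/17) = 105/17.

105/17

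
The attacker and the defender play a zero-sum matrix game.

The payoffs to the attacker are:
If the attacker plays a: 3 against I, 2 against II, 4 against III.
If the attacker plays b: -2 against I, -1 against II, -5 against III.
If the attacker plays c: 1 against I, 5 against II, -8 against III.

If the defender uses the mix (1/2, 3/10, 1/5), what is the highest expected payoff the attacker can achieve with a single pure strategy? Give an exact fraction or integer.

a: (3)·(1/2) + (2)·(3/10) + (4)·(1/5) = 29/10.
b: (-2)·(1/2) + (-1)·(3/10) + (-5)·(1/5) = -23/10.
c: (1)·(1/2) + (5)·(3/10) + (-8)·(1/5) = 2/5.
The best pure response is a with expected payoff 29/10.

29/10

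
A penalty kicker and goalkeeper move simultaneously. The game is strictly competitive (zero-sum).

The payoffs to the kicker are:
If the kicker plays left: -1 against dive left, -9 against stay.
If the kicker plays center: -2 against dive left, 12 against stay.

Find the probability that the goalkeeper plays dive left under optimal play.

Row minima are -9 and -2, so the kicker's maximin is -2; column maxima are -1 and 12, so the goalkeeper's minimax is -1. These differ, so the equilibrium is in mixed strategies.
Let the goalkeeper play dive left with probability q. The kicker is indifferent when −q − 9(1−q) = −2q + 12(1−q), giving q = 21/22.

21/22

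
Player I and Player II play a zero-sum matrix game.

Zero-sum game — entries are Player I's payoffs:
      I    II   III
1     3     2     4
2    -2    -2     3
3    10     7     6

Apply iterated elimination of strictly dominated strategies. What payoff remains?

Row 1 is strictly dominated by row 3 (10>3, 7>2, 6>4); eliminate 1.
Row 2 is strictly dominated by row 3 (10>-2, 7>-2, 6>3); eliminate 2.
Column II is strictly dominated by III for Player II (6<7); eliminate II.
Column I is strictly dominated by III for Player II (6<10); eliminate I.
Only (3, III) remains, with payoff 6.

6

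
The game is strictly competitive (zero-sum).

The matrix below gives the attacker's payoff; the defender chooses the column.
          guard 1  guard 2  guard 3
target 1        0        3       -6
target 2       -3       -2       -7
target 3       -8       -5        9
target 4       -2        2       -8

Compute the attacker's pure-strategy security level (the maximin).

-6

The worst-case payoff for each row is target 1: -6, target 2: -7, target 3: -8, target 4: -8.
The best of these is -6.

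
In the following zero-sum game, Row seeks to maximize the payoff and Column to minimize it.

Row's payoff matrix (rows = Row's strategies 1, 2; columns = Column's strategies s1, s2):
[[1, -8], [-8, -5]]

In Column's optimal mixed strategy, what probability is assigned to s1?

1/4

Row minima are -8 and -8, so Row's maximin is -8; column maxima are 1 and -5, so Column's minimax is -5. These differ, so the equilibrium is in mixed strategies.
Let Column play s1 with probability q. Row is indifferent when q − 8(1−q) = −8q − 5(1−q), giving q = 1/4.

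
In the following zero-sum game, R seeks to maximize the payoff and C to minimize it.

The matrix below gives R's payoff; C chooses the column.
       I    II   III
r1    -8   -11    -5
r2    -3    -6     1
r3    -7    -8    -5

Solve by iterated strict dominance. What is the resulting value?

-6

Row r3 is strictly dominated by row r2 (-3>-7, -6>-8, 1>-5); eliminate r3.
Row r1 is strictly dominated by row r2 (-3>-8, -6>-11, 1>-5); eliminate r1.
Column I is strictly dominated by II for C (-6<-3); eliminate I.
Column III is strictly dominated by II for C (-6<1); eliminate III.
Only (r2, II) remains, with payoff -6.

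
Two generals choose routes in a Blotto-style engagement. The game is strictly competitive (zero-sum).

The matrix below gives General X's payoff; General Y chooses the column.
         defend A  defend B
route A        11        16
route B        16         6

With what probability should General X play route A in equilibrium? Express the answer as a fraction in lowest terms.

2/3

Row minima are 11 and 6, so General X's maximin is 11; column maxima are 16 and 16, so General Y's minimax is 16. These differ, so the equilibrium is in mixed strategies.
Let General X play route A with probability p. General Y is indifferent when 11p + 16(1−p) = 16p + 6(1−p), giving p = 2/3.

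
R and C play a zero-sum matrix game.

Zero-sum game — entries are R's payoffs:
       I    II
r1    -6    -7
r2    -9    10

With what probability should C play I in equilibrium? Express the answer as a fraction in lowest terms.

Row minima are -7 and -9, so R's maximin is -7; column maxima are -6 and 10, so C's minimax is -6. These differ, so the equilibrium is in mixed strategies.
Let C play I with probability q. R is indifferent when −6q − 7(1−q) = −9q + 10(1−q), giving q = 17/20.

17/20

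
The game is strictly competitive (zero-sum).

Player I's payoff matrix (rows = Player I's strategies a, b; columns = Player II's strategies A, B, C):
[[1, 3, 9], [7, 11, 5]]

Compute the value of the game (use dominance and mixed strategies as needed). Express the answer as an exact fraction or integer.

29/5

Column B is strictly dominated by A for Player II (it gives Player I more in every row).
The remaining 2×2 game on (a, b) × (A, C) has no saddle point. Let Player I play a with probability p; indifference gives p + 7(1−p) = 9p + 5(1−p), so p = 1/5.
Similarly Player II's optimal q on A is 2/5, and the value is 1·(2/5) + (9)·(3/5) = 29/5.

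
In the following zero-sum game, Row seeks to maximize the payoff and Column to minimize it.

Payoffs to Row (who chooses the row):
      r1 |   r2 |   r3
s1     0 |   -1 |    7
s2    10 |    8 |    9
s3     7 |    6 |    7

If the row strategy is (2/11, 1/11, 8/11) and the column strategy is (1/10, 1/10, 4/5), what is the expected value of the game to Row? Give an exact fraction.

376/55

Against (1/10, 1/10, 4/5), each row's expected payoff is s1: 11/2; s2: 9; s3: 69/10.
Taking the (2/11, 1/11, 8/11)-weighted average: (2/11)·(11/2) + (1/11)·(9) + (8/11)·(69/10) = 376/55.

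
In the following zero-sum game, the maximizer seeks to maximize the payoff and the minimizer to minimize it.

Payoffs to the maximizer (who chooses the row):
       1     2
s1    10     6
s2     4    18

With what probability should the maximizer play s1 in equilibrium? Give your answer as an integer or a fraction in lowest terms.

7/9

Row minima are 6 and 4, so the maximizer's maximin is 6; column maxima are 10 and 18, so the minimizer's minimax is 10. These differ, so the equilibrium is in mixed strategies.
Let the maximizer play s1 with probability p. The minimizer is indifferent when 10p + 4(1−p) = 6p + 18(1−p), giving p = 7/9.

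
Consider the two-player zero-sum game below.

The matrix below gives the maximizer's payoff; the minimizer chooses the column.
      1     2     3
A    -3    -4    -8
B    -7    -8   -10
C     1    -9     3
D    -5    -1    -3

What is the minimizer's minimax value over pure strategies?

The worst case (largest entry) in each column is 1: 1, 2: -1, 3: 3.
The best (smallest) of these is -1.

-1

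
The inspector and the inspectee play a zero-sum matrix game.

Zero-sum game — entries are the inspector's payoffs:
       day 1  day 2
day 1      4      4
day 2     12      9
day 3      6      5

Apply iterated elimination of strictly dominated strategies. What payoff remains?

9

Row day 3 is strictly dominated by row day 2 (12>6, 9>5); eliminate day 3.
Row day 1 is strictly dominated by row day 2 (12>4, 9>4); eliminate day 1.
Column day 1 is strictly dominated by day 2 for the inspectee (9<12); eliminate day 1.
Only (day 2, day 2) remains, with payoff 9.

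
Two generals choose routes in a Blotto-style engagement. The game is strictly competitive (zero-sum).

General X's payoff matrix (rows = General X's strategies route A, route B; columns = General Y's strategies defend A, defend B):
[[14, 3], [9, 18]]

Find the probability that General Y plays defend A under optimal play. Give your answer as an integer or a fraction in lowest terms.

3/4

Row minima are 3 and 9, so General X's maximin is 9; column maxima are 14 and 18, so General Y's minimax is 14. These differ, so the equilibrium is in mixed strategies.
Let General Y play defend A with probability q. General X is indifferent when 14q + 3(1−q) = 9q + 18(1−q), giving q = 3/4.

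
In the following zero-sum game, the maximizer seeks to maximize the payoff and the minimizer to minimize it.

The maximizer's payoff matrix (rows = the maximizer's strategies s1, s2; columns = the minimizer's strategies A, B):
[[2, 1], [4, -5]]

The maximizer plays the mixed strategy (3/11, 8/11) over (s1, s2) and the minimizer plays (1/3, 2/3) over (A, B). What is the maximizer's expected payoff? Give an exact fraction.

Against (1/3, 2/3), each row's expected payoff is s1: 4/3; s2: -2.
Taking the (3/11, 8/11)-weighted average: (3/11)·(4/3) + (8/11)·(-2) = -12/11.

-12/11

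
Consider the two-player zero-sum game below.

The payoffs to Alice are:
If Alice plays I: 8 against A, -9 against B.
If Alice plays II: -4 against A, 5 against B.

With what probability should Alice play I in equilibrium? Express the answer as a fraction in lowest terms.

9/26

Row minima are -9 and -4, so Alice's maximin is -4; column maxima are 8 and 5, so Bob's minimax is 5. These differ, so the equilibrium is in mixed strategies.
Let Alice play I with probability p. Bob is indifferent when 8p − 4(1−p) = −9p + 5(1−p), giving p = 9/26.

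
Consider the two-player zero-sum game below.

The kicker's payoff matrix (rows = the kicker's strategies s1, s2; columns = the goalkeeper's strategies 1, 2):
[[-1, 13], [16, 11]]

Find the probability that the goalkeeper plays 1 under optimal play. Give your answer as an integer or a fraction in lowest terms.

2/19

Row minima are -1 and 11, so the kicker's maximin is 11; column maxima are 16 and 13, so the goalkeeper's minimax is 13. These differ, so the equilibrium is in mixed strategies.
Let the goalkeeper play 1 with probability q. The kicker is indifferent when −q + 13(1−q) = 16q + 11(1−q), giving q = 2/19.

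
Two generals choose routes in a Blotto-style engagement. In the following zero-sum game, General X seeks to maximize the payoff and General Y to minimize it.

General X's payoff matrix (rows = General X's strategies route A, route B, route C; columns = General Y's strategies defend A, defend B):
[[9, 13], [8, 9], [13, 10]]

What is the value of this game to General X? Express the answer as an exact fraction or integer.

79/7

Row route B is strictly dominated by row route A, so General X never plays it.
The remaining 2×2 game on (route A, route C) × (defend A, defend B) has no saddle point. Let General X play route A with probability p; indifference gives 9p + 13(1−p) = 13p + 10(1−p), so p = 3/7.
Similarly General Y's optimal q on defend A is 3/7, and the value is 9·(3/7) + (13)·(4/7) = 79/7.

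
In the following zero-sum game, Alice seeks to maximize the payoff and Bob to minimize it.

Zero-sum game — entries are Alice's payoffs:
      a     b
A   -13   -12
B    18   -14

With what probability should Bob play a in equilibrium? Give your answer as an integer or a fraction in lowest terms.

2/33

Row minima are -13 and -14, so Alice's maximin is -13; column maxima are 18 and -12, so Bob's minimax is -12. These differ, so the equilibrium is in mixed strategies.
Let Bob play a with probability q. Alice is indifferent when −13q − 12(1−q) = 18q − 14(1−q), giving q = 2/33.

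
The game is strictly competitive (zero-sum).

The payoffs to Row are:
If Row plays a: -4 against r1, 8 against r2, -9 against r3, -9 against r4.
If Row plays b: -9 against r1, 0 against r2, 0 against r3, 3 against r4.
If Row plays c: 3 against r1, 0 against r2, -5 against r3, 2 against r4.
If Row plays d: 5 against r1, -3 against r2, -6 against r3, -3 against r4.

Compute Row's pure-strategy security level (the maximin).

-5

The worst-case payoff for each row is a: -9, b: -9, c: -5, d: -6.
The best of these is -5.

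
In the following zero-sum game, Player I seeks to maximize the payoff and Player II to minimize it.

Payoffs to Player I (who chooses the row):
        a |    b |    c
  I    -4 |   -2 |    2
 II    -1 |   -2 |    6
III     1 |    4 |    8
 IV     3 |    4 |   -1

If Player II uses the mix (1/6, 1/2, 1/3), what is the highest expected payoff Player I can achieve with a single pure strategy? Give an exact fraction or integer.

I: (-4)·(1/6) + (-2)·(1/2) + (2)·(1/3) = -1.
II: (-1)·(1/6) + (-2)·(1/2) + (6)·(1/3) = 5/6.
III: (1)·(1/6) + (4)·(1/2) + (8)·(1/3) = 29/6.
IV: (3)·(1/6) + (4)·(1/2) + (-1)·(1/3) = 13/6.
The best pure response is III with expected payoff 29/6.

29/6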